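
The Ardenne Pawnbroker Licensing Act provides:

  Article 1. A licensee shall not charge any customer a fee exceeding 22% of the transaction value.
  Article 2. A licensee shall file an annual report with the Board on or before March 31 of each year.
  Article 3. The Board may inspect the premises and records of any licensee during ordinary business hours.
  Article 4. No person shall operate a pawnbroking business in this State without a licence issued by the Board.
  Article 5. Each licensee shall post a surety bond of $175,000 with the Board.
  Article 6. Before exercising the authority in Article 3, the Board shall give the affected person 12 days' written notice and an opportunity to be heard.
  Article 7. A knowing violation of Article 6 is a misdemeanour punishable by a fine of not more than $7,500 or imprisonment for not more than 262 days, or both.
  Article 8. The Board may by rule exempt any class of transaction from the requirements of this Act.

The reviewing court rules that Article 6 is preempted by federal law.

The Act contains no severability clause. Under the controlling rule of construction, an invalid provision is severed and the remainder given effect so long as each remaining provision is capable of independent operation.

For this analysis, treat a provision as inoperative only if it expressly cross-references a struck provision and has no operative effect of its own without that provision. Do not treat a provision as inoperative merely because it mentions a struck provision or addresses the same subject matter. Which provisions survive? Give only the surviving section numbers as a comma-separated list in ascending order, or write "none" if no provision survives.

1, 2, 3, 4, 5, 8

Article 6 is struck. Article 7 operates only by reference to Article 6, so it falls with Article 6. Under the stated default rule, only provisions that cannot operate independently fall away; the rest are enforced. That leaves Article 1, Article 2, Article 3, Article 4, Article 5, and Article 8 in effect.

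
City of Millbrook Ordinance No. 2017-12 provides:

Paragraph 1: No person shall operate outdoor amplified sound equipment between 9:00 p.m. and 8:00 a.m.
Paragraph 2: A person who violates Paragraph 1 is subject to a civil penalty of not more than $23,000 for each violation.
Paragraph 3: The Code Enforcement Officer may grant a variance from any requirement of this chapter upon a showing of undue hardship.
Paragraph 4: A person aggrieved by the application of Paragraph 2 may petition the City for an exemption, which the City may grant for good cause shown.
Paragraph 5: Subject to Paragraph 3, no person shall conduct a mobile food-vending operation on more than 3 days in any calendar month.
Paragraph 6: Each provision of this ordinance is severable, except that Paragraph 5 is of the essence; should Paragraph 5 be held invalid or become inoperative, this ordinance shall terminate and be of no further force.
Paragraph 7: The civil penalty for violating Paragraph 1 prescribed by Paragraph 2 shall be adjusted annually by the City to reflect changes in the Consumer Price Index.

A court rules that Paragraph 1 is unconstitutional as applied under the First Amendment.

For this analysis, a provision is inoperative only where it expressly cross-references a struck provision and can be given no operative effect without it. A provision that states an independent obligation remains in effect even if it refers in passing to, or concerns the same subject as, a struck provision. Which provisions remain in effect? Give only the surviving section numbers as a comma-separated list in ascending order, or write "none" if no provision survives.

Paragraph 1 is struck. Paragraph 2 operates only by reference to Paragraph 1, so it falls with Paragraph 1. Paragraph 4 operates only by reference to Paragraph 2, so it falls with Paragraph 2. Paragraph 7 has no operative effect of its own apart from Paragraph 2 and is therefore inoperative. Paragraph 6 makes Paragraph 5 an essential term, but Paragraph 5 is unaffected, so the severability proviso in Paragraph 6 preserves the remaining provisions. That leaves Paragraph 3, Paragraph 5, and Paragraph 6 in effect.

3, 5, 6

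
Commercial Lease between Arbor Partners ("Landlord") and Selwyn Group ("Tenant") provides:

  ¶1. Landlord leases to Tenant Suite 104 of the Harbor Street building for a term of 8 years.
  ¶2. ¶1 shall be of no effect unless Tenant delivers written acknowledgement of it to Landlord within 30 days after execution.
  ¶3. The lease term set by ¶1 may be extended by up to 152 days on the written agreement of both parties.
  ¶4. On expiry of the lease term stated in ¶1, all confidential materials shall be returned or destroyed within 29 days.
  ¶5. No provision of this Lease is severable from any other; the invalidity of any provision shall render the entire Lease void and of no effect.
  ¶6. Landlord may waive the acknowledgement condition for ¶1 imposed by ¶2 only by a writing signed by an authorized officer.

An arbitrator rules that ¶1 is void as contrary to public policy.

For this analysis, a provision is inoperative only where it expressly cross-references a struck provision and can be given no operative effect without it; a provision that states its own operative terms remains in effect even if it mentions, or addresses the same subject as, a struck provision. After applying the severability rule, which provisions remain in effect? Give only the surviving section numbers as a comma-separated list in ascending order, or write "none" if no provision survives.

¶1 is struck. The only function of ¶2 is the acknowledgement condition for ¶1, so it cannot stand once ¶1 is removed. ¶3 has no operative effect of its own apart from ¶1 and is therefore inoperative. ¶4 has no operative effect of its own apart from ¶1 and is therefore inoperative. ¶6 merely fixes the waiver condition for ¶2; with ¶2 gone it has nothing to operate on and falls away. ¶5 provides that the Lease is not severable, so the invalidity of any one provision voids the entire Lease. No provision of the Lease survives.

none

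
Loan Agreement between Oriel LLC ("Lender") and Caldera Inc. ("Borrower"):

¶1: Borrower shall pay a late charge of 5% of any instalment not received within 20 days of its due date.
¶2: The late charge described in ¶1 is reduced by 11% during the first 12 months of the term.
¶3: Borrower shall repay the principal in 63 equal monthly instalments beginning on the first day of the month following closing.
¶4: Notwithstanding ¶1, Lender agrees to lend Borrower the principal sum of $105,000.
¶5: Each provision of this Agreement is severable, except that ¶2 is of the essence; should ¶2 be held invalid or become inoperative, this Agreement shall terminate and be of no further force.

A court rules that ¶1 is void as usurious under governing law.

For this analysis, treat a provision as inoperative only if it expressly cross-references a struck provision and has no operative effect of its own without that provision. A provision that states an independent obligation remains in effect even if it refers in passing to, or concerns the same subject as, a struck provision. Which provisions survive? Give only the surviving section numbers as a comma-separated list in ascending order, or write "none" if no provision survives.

¶1 is struck. ¶2 does nothing except set the introductory reduction to the late charge by reference to ¶1; with ¶1 gone it has no independent effect and is inoperative. ¶5 makes ¶2 an essential term, and ¶2 has been rendered inoperative by the cascade; under ¶5, the entire Agreement is therefore void. No provision of the Agreement survives.

none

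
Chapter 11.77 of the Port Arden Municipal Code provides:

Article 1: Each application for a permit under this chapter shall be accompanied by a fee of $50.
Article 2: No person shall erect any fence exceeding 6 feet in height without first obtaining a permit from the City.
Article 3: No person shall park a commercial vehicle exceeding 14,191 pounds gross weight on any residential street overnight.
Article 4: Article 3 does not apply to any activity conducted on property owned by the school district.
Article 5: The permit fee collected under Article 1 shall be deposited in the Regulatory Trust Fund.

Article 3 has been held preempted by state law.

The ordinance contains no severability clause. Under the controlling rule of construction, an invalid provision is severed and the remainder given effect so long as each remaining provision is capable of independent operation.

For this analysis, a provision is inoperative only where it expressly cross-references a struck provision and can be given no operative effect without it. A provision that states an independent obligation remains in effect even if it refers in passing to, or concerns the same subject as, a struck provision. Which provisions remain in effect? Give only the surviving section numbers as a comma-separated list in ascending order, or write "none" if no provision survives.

Article 3 is struck. Article 4 operates only by reference to Article 3, so it falls with Article 3. Under the stated default rule, only provisions that cannot operate independently fall away; the rest are enforced. That leaves Article 1, Article 2, and Article 5 in effect.

1, 2, 5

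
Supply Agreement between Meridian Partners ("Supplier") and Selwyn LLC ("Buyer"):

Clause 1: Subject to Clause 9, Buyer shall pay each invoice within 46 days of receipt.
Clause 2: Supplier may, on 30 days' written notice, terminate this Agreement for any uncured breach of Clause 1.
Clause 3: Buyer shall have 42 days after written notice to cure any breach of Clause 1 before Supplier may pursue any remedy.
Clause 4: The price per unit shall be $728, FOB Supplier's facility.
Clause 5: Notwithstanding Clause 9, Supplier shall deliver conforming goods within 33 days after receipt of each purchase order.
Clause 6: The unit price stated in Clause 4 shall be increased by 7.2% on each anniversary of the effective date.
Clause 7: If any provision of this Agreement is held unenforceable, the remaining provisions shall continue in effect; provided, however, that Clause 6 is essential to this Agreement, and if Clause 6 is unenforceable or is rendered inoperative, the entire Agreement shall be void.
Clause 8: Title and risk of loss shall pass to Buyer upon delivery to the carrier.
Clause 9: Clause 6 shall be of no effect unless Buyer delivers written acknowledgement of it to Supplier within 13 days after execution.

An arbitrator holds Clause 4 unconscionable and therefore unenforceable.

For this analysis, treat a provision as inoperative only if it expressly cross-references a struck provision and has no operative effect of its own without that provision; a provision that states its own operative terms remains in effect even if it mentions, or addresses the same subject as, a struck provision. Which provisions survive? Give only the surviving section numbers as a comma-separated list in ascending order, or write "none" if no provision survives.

none

Clause 4 is struck. Clause 6 does nothing except set the escalation of the unit price by reference to Clause 4; with Clause 4 gone it has no independent effect and is inoperative. Clause 9 merely fixes the acknowledgement condition for Clause 6; with Clause 6 gone it has nothing to operate on and falls away. Clause 7 makes Clause 6 an essential term, and Clause 6 has been rendered inoperative by the cascade; under Clause 7, the entire Agreement is therefore void. No provision of the Agreement survives.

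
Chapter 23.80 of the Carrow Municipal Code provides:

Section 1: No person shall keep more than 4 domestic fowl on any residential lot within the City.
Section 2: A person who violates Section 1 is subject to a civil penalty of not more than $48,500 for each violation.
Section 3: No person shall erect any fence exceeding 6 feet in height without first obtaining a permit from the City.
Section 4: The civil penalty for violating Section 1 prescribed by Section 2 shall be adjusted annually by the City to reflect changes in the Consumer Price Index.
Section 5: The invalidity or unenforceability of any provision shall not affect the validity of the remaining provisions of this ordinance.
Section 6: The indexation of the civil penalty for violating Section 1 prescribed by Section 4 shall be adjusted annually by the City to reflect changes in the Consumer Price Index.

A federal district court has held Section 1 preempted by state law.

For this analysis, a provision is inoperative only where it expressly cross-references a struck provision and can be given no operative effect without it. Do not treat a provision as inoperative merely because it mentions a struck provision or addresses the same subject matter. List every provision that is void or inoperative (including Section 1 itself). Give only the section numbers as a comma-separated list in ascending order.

1, 2, 4, 6

Section 1 is struck. Section 2 has no operative effect of its own apart from Section 1 and is therefore inoperative. Section 4 does nothing except set the indexation of the civil penalty for violating Section 1 by reference to Section 2; with Section 2 gone it has no independent effect and is inoperative. Section 6 operates only by reference to Section 4, so it falls with Section 4. Under the severability clause in Section 5, the remaining provisions continue in force. Section 3 and Section 5 remain in effect.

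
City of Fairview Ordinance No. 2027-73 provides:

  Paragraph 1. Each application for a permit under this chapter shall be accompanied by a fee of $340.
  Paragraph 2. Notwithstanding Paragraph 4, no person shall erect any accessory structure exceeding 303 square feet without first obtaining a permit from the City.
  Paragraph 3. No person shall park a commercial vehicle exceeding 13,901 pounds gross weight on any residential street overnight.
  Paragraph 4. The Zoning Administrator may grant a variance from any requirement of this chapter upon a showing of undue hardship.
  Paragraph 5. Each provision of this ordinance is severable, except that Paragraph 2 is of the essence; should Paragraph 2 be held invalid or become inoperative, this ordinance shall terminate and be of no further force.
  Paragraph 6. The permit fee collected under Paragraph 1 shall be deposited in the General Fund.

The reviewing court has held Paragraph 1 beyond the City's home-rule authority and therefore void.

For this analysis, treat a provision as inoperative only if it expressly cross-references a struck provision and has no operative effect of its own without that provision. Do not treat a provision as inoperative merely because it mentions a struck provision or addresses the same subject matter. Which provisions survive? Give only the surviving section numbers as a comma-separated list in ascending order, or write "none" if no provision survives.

Paragraph 1 is struck. Paragraph 6 has no operative effect of its own apart from Paragraph 1 and is therefore inoperative. Paragraph 5 makes Paragraph 2 an essential term, but Paragraph 2 is unaffected, so the severability proviso in Paragraph 5 preserves the remaining provisions. The provisions still in force are Paragraph 2, Paragraph 3, Paragraph 4, and Paragraph 5.

2, 3, 4, 5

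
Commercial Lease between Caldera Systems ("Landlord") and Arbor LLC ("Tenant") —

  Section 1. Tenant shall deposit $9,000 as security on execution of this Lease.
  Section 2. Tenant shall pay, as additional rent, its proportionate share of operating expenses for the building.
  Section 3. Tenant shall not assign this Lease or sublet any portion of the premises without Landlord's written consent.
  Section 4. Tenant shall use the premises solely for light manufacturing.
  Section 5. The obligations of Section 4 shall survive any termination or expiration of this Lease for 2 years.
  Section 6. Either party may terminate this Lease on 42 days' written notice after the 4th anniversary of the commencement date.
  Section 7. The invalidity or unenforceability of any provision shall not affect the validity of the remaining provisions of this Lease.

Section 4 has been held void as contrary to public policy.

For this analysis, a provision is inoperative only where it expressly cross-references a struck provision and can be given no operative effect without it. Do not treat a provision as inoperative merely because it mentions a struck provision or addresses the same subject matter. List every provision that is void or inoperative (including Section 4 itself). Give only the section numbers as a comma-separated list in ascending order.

Section 4 is struck. Section 5 operates only by reference to Section 4, so it falls with Section 4. Under the severability clause in Section 7, the remaining provisions continue in force. Section 1, Section 2, Section 3, Section 6, and Section 7 remain in effect.

4, 5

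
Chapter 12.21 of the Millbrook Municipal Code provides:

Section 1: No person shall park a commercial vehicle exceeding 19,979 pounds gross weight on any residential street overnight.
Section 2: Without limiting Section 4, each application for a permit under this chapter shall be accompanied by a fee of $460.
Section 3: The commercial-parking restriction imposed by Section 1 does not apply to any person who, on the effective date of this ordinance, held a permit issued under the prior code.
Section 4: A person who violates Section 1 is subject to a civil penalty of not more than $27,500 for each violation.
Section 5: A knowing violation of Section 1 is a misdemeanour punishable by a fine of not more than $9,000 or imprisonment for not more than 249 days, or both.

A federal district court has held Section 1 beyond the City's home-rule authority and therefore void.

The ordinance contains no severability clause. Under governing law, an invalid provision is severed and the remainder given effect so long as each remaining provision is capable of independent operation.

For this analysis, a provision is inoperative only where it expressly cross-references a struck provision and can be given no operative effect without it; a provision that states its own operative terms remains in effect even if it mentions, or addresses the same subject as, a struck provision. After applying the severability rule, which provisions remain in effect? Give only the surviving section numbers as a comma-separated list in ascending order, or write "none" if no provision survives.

2

Section 1 is struck. The only function of Section 3 is the grandfather exemption from Section 1, so it cannot stand once Section 1 is removed. The only function of Section 4 is the civil penalty for violating Section 1, so it cannot stand once Section 1 is removed. Section 5 operates only by reference to Section 1, so it falls with Section 1. Although Section 2 refers to Section 4, its operative terms do not depend on Section 4, so it remains in effect. With no severability clause, the stated default rule severs what cannot stand and enforces each remaining provision that can operate on its own. Only Section 2 remains in effect.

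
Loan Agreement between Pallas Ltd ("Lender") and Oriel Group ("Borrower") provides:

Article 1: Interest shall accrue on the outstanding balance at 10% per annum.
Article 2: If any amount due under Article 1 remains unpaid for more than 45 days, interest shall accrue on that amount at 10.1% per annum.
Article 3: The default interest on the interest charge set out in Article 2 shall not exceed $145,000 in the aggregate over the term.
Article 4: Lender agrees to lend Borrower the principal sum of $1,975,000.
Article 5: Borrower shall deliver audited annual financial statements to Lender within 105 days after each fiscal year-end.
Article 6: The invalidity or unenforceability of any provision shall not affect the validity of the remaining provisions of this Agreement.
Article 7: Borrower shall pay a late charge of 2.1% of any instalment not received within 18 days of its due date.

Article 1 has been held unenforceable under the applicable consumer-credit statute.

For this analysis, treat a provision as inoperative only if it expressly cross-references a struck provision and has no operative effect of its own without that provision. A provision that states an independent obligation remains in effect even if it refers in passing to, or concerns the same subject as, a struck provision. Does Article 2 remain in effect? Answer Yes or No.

Article 1 is struck. Article 2 operates only by reference to Article 1, so it falls with Article 1. Article 3 does nothing except set the aggregate cap on the default interest on the interest charge by reference to Article 2; with Article 2 gone it has no independent effect and is inoperative. Under the severability clause in Article 6, the remaining provisions continue in force. Article 4, Article 5, Article 6, and Article 7 remain in effect. Article 2 is among the inoperative provisions, so the answer is no.

No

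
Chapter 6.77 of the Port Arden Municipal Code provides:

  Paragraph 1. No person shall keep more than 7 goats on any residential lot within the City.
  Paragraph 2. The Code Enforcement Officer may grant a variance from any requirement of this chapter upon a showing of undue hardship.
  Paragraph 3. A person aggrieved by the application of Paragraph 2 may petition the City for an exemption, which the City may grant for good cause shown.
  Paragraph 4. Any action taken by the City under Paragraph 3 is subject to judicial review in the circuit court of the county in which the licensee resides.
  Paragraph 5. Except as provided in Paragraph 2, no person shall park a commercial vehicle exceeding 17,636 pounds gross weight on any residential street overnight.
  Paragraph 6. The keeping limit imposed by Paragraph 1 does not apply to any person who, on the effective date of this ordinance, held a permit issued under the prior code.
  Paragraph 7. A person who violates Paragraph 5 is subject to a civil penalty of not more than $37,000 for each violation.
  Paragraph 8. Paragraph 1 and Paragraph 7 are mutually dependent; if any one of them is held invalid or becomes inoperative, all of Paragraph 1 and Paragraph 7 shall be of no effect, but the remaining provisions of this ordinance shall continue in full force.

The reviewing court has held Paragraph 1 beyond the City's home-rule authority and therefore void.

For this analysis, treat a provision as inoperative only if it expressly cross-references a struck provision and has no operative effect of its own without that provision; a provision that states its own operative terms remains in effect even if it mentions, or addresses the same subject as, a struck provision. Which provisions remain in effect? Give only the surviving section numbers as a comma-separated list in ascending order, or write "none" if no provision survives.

Paragraph 1 is struck. The only function of Paragraph 6 is the grandfather exemption from Paragraph 1, so it cannot stand once Paragraph 1 is removed. Paragraph 8 declares Paragraph 1 and Paragraph 7 mutually dependent; since one of them has fallen, all of them are of no effect. That brings down Paragraph 7 as well. The remainder continues in force under Paragraph 8. That leaves Paragraph 2, Paragraph 3, Paragraph 4, Paragraph 5, and Paragraph 8 in effect.

2, 3, 4, 5, 8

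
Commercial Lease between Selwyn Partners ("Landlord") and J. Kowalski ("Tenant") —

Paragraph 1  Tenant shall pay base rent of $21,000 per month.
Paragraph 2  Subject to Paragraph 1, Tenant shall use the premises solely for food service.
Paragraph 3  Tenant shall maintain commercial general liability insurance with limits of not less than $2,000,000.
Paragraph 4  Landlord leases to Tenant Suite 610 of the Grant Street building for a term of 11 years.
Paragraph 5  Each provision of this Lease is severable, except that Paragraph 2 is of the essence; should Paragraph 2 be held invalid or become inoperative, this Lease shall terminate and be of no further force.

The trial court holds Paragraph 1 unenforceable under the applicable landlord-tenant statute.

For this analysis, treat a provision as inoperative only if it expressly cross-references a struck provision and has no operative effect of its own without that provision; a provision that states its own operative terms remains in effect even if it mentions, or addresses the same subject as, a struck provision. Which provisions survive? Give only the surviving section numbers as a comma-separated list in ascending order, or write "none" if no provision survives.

Paragraph 1 is struck. Although Paragraph 2 refers to Paragraph 1, its operative terms do not depend on Paragraph 1, so it remains in effect. No other provision's operative terms depend on Paragraph 1. Paragraph 5 makes Paragraph 2 an essential term, but Paragraph 2 is unaffected, so the severability proviso in Paragraph 5 preserves the remaining provisions. That leaves Paragraph 2, Paragraph 3, Paragraph 4, and Paragraph 5 in effect.

2, 3, 4, 5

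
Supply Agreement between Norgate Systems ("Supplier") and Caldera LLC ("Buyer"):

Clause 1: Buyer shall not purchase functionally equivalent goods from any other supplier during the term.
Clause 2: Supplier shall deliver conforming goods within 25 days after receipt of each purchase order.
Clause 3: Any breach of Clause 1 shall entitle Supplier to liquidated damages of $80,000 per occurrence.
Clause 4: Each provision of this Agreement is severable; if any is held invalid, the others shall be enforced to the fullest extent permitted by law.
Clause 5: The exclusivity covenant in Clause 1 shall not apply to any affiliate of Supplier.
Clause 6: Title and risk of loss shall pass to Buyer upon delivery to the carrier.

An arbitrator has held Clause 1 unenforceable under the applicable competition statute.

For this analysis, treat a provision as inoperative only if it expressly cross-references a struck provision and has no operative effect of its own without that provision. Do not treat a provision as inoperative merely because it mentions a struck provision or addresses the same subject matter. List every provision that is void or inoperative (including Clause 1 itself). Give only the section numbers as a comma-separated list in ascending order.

Clause 1 is struck. Clause 3 does nothing except set the liquidated-damages amount by reference to Clause 1; with Clause 1 gone it has no independent effect and is inoperative. Clause 5 has no operative effect of its own apart from Clause 1 and is therefore inoperative. Under the severability clause in Clause 4, the remaining provisions continue in force. The provisions still in force are Clause 2, Clause 4, and Clause 6.

1, 3, 5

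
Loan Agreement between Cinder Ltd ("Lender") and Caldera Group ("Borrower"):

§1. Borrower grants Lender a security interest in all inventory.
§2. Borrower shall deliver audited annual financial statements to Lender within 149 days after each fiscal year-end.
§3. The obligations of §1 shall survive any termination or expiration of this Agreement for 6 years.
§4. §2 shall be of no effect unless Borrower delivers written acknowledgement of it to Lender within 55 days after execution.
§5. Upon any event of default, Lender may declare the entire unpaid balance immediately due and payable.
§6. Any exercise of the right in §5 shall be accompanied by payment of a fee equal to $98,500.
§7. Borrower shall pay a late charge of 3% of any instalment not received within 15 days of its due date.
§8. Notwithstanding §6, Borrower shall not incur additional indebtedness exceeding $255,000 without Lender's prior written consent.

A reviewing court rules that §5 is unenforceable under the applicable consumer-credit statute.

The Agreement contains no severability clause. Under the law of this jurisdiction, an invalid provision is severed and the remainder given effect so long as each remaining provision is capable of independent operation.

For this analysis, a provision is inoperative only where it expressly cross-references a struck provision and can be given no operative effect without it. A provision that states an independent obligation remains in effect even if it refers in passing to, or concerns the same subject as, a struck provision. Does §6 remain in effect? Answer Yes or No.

No

§5 is struck. §6 merely fixes the exercise fee for §5; with §5 gone it has nothing to operate on and falls away. §8 mentions §6 but its own obligation stands independently of §6, so §8 is not affected. Under the stated default rule, only provisions that cannot operate independently fall away; the rest are enforced. §1, §2, §3, §4, §7, and §8 remain in effect. §6 is among the inoperative provisions, so the answer is no.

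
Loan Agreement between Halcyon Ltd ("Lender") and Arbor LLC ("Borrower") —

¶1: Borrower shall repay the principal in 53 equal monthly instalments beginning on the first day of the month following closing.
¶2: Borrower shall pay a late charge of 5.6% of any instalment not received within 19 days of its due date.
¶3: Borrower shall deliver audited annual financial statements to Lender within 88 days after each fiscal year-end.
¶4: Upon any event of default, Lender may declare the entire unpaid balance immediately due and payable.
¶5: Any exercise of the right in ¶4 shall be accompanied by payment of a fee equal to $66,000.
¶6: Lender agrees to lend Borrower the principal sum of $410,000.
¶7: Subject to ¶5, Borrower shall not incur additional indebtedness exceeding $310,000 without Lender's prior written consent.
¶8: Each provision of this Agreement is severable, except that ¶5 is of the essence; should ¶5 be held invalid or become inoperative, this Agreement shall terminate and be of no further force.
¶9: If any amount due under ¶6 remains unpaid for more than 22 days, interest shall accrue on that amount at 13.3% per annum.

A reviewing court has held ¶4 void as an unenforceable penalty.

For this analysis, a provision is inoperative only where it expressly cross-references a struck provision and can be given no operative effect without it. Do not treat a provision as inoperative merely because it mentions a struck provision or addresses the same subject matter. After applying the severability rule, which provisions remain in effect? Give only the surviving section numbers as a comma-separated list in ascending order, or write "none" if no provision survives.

none

¶4 is struck. ¶5 has no operative effect of its own apart from ¶4 and is therefore inoperative. ¶8 makes ¶5 an essential term, and ¶5 has been rendered inoperative by the cascade; under ¶8, the entire Agreement is therefore void. No provision of the Agreement survives.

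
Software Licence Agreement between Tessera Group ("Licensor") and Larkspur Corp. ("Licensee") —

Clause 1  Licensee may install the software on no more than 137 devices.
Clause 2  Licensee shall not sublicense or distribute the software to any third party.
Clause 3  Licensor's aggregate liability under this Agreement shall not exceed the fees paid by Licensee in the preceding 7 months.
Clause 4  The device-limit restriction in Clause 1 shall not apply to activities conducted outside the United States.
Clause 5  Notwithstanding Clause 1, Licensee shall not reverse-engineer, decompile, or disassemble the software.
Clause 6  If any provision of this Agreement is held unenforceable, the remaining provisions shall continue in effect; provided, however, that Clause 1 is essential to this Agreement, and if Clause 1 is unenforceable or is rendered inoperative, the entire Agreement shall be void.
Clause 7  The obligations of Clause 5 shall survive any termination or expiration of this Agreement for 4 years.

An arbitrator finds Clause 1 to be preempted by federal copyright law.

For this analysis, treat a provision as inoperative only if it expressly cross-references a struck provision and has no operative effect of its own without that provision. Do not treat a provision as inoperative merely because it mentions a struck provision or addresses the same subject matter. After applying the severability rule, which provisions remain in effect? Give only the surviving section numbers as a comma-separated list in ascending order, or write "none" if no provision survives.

none

Clause 1 is struck. The whole of Clause 4 is the carve-out from the device-limit restriction, defined by reference to Clause 1, so Clause 4 cannot stand once Clause 1 is removed. Clause 6 makes Clause 1 an essential term, and Clause 1 is the provision held invalid; under Clause 6, the entire Agreement is therefore void. No provision of the Agreement survives.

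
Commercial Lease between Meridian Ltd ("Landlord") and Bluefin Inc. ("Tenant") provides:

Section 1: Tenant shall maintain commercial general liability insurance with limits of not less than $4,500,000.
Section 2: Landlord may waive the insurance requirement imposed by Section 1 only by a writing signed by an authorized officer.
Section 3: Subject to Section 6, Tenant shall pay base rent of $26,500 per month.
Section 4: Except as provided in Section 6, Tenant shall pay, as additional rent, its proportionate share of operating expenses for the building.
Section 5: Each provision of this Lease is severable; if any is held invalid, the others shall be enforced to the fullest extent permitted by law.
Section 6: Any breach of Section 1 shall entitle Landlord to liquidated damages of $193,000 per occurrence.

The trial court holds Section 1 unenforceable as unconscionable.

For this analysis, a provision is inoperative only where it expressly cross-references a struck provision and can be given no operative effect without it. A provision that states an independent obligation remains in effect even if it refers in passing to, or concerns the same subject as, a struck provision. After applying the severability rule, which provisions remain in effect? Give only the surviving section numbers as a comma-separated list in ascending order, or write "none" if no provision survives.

Section 1 is struck. Section 2 operates only by reference to Section 1, so it falls with Section 1. Section 6 operates only by reference to Section 1, so it falls with Section 1. Although Section 4 refers to Section 6, its operative terms do not depend on Section 6, so it remains in effect. Section 3 mentions Section 6 but its own obligation stands independently of Section 6, so Section 3 is not affected. Section 5 is a severability clause and preserves every provision that can still be given independent effect. Section 3, Section 4, and Section 5 remain in effect.

3, 4, 5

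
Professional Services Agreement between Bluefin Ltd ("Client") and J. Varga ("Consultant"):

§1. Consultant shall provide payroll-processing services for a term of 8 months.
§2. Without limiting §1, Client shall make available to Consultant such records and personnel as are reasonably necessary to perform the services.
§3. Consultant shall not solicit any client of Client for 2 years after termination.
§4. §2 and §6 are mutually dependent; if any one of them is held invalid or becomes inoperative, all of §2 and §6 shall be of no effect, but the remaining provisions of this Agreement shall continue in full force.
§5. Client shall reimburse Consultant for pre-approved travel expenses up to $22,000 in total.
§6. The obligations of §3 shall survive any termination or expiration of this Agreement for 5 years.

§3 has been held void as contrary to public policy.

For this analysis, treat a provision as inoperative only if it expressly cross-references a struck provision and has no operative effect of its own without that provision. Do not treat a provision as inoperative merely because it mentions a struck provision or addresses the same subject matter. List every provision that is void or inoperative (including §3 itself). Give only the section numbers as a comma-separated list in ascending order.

§3 is struck. §6 has no operative effect of its own apart from §3 and is therefore inoperative. §4 declares §2 and §6 mutually dependent; since one of them has fallen, all of them are of no effect. That brings down §2 as well. The remainder continues in force under §4. That leaves §1, §4, and §5 in effect.

2, 3, 6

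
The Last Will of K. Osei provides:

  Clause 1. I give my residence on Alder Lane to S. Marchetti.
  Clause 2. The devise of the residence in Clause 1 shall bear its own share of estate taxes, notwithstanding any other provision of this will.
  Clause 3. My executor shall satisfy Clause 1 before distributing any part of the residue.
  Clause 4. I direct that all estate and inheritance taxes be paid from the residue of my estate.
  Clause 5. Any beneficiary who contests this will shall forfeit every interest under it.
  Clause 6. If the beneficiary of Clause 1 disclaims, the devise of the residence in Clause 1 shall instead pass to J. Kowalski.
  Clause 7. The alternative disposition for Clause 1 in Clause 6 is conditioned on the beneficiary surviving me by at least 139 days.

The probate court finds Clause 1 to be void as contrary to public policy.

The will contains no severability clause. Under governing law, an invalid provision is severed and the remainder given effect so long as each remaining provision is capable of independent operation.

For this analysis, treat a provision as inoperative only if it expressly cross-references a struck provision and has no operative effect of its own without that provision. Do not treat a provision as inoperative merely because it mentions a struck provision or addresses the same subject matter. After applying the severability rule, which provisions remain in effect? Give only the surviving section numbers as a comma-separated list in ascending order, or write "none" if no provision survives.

Clause 1 is struck. Clause 2 merely fixes the tax charge on Clause 1; with Clause 1 gone it has nothing to operate on and falls away. Clause 3 operates only by reference to Clause 1, so it falls with Clause 1. Clause 6 has no operative effect of its own apart from Clause 1 and is therefore inoperative. Clause 7 merely fixes the survivorship condition on Clause 6; with Clause 6 gone it has nothing to operate on and falls away. Under the stated default rule, only provisions that cannot operate independently fall away; the rest are enforced. That leaves Clause 4 and Clause 5 in effect.

4, 5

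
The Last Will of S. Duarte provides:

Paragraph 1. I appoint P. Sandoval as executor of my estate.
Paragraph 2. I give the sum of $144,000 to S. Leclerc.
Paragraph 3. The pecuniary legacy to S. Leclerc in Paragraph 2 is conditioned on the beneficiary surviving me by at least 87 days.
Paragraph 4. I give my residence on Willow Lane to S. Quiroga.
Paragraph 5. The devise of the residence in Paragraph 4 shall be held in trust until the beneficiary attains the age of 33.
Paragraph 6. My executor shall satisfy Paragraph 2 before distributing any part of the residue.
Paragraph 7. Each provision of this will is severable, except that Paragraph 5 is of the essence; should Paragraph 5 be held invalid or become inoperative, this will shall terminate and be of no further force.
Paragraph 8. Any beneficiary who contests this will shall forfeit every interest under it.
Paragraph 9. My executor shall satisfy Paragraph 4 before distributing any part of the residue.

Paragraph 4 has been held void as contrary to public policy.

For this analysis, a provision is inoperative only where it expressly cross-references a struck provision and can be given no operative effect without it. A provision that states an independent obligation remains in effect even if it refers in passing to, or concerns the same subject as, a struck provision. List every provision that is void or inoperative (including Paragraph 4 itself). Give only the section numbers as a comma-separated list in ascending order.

Paragraph 4 is struck. Paragraph 5 operates only by reference to Paragraph 4, so it falls with Paragraph 4. Paragraph 9 has no operative effect of its own apart from Paragraph 4 and is therefore inoperative. Paragraph 7 makes Paragraph 5 an essential term, and Paragraph 5 has been rendered inoperative by the cascade; under Paragraph 7, the entire will is therefore void. No provision of the will survives.

1, 2, 3, 4, 5, 6, 7, 8, 9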